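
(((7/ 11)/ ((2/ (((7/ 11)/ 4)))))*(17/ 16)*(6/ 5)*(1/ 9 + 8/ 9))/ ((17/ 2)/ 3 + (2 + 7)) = 0.01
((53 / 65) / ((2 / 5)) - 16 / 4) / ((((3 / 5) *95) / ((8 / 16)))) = -17 / 988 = -0.02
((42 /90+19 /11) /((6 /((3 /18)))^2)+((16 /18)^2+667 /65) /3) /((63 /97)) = 55212497 /9729720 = 5.67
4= 4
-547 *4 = -2188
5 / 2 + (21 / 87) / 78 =2831 / 1131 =2.50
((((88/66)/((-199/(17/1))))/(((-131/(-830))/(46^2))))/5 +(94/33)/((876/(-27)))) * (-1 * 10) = 3055.00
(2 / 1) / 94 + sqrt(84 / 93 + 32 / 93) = 1.14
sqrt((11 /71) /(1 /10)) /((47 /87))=87 *sqrt(7810) /3337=2.30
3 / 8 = 0.38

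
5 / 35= 1 / 7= 0.14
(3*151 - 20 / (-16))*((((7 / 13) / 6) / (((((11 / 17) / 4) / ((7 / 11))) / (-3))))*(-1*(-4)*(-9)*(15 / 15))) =27244098 / 1573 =17319.83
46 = 46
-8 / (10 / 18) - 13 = -137 / 5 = -27.40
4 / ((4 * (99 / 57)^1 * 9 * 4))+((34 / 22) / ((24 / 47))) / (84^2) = 103 / 6272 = 0.02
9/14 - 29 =-28.36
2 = 2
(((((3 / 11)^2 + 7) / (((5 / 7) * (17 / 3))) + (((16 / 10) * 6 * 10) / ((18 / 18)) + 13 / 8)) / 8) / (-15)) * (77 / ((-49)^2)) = -8176393 / 307876800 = -0.03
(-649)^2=421201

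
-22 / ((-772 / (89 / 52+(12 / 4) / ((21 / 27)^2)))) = 186967 / 983528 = 0.19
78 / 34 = 39 / 17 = 2.29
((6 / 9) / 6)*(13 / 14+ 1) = 3 / 14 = 0.21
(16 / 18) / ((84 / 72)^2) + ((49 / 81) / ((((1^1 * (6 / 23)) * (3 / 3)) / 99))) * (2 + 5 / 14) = 955721 / 1764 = 541.79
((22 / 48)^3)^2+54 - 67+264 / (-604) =-387480432593 / 28856549376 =-13.43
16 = 16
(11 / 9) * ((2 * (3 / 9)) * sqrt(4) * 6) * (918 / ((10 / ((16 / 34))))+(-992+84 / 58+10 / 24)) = -36248674 / 3915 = -9258.92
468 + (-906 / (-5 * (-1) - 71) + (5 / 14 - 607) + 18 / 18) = -19083 / 154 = -123.92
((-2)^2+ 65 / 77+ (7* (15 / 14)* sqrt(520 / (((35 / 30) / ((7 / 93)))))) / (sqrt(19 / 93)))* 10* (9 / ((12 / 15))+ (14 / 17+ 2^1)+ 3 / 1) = 2165265 / 2618+ 87075* sqrt(3705) / 323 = 17236.18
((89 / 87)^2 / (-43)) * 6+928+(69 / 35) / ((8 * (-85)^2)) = 203639132335741 / 219473247000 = 927.85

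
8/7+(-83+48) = -33.86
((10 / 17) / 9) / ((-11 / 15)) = -0.09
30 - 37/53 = 1553/53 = 29.30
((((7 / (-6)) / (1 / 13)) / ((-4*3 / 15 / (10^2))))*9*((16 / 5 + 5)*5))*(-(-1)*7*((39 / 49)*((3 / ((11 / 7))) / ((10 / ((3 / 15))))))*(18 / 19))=58931145 / 418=140983.60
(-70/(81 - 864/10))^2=122500/729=168.04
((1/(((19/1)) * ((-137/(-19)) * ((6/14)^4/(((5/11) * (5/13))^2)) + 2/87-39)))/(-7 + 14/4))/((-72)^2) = 6216875/66477461196096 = 0.00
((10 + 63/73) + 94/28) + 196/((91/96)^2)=40131085/172718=232.35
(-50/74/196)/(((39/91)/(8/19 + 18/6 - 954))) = 7.65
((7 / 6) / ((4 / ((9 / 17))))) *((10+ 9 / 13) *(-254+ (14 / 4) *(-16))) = -452445 / 884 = -511.82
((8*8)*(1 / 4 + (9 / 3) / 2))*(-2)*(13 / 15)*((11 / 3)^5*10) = -937961024 / 729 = -1286640.64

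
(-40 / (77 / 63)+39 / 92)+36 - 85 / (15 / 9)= -47871 / 1012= -47.30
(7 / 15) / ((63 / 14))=14 / 135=0.10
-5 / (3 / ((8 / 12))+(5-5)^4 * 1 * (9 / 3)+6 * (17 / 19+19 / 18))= -0.31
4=4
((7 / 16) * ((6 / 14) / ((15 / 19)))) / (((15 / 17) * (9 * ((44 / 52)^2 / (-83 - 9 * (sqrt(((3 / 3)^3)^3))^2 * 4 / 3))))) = -1037153 / 261360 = -3.97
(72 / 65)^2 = 5184 / 4225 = 1.23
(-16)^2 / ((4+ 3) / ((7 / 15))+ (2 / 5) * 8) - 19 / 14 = 2313 / 182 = 12.71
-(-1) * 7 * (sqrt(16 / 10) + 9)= 14 * sqrt(10) / 5 + 63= 71.85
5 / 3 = 1.67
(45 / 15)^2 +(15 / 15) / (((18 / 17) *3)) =503 / 54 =9.31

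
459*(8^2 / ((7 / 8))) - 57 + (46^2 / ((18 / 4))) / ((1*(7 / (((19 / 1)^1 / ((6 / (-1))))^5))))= 742503161 / 61236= 12125.27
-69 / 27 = -23 / 9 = -2.56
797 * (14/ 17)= 11158/ 17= 656.35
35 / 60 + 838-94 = 8935 / 12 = 744.58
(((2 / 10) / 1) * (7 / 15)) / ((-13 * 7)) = -1 / 975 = -0.00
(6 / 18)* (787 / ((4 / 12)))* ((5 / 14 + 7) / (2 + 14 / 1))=361.88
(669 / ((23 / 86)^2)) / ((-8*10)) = -116.92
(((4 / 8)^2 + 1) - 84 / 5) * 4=-311 / 5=-62.20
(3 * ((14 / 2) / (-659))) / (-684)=0.00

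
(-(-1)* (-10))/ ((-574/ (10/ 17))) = 50/ 4879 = 0.01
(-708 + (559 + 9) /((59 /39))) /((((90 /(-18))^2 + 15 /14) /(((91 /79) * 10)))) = -49991760 /340253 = -146.93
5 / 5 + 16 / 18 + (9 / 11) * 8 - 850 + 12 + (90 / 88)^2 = -14436127 / 17424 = -828.52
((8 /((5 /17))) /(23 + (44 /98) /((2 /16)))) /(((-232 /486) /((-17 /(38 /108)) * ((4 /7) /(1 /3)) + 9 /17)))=126605430 /717953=176.34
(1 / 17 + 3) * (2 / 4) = 26 / 17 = 1.53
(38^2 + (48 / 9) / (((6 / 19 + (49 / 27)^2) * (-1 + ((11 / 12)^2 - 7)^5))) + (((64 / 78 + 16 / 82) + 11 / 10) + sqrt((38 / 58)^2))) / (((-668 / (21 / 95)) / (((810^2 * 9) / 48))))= -58896.60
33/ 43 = 0.77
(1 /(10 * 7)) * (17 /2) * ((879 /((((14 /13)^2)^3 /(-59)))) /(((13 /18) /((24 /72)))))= -982036939923 /527067520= -1863.21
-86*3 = -258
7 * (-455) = -3185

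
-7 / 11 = -0.64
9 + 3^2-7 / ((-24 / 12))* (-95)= -629 / 2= -314.50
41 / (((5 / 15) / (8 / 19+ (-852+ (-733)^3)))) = -920389330209 / 19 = -48441543695.21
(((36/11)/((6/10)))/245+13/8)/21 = 7103/90552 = 0.08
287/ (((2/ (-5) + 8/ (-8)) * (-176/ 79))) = 16195/ 176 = 92.02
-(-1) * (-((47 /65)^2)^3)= -10779215329 /75418890625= -0.14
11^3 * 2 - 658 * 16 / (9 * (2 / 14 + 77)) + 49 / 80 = 51466403 / 19440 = 2647.45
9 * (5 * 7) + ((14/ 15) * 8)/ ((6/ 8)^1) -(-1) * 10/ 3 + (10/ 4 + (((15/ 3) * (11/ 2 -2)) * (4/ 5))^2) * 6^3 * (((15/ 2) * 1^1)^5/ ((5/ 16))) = 146515346023/ 45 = 3255896578.29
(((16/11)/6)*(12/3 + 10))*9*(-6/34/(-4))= 252/187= 1.35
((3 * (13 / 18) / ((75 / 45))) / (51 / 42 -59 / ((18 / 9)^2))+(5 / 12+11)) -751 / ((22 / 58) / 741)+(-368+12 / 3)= -1467465.32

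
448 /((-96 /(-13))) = 60.67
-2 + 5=3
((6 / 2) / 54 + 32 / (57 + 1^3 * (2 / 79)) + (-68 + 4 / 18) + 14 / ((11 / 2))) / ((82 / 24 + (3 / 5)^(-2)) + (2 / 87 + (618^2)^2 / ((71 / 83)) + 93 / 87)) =-237347028758 / 626354168229347698195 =-0.00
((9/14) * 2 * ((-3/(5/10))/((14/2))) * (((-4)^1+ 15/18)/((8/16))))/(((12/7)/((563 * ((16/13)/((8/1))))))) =32091/91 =352.65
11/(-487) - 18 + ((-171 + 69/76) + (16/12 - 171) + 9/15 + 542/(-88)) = -1109456431/3053490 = -363.34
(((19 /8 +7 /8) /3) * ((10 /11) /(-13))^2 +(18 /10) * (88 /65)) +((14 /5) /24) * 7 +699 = 110465323 /157300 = 702.26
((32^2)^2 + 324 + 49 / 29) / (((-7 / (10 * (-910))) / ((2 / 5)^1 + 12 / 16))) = 45475132755 / 29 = 1568108026.03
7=7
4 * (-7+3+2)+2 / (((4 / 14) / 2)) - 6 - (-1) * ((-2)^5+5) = -27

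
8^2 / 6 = 32 / 3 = 10.67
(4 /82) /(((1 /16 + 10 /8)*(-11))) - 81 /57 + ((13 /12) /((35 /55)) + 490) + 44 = 18312911 /34276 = 534.28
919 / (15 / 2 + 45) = 1838 / 105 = 17.50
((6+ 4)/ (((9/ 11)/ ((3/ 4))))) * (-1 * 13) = -715/ 6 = -119.17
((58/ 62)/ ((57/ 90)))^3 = 658503000/ 204336469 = 3.22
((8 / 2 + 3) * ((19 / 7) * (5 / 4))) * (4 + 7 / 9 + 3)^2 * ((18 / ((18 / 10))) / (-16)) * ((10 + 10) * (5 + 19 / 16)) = -32003125 / 288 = -111121.96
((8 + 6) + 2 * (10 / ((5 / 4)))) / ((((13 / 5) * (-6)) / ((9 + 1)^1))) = -250 / 13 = -19.23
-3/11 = -0.27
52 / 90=0.58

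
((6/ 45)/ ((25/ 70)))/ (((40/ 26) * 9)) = 91/ 3375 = 0.03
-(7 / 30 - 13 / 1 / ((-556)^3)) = -601578851 / 2578194240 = -0.23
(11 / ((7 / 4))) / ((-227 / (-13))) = 572 / 1589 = 0.36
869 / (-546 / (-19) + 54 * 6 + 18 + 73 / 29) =2.33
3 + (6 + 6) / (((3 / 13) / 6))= 315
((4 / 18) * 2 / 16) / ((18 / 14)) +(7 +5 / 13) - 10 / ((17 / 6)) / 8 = 498725 / 71604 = 6.97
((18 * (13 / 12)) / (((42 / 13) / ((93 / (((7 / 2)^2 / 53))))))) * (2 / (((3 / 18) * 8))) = 2499003 / 686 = 3642.86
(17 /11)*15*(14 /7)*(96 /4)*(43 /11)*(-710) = -3088323.97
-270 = -270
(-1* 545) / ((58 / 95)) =-51775 / 58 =-892.67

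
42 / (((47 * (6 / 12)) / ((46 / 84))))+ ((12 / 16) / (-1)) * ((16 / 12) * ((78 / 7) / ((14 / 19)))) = -32573 / 2303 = -14.14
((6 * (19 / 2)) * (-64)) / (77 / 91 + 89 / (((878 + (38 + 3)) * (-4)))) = -58110208 / 13093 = -4438.27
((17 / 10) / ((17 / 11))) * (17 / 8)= 187 / 80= 2.34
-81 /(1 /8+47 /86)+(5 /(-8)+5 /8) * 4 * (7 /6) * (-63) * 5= -9288 /77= -120.62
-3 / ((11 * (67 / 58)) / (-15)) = 2610 / 737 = 3.54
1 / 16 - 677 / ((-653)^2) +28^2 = 5349290073 / 6822544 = 784.06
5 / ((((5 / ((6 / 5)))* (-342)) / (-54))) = 18 / 95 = 0.19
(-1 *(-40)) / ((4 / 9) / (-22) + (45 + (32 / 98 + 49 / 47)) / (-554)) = -631551690 / 1640467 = -384.98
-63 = -63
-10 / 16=-5 / 8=-0.62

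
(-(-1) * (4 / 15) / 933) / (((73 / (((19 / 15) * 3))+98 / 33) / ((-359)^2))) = 107744516 / 64876155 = 1.66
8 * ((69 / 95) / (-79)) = -0.07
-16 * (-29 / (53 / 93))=43152 / 53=814.19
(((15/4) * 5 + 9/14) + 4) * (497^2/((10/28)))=32358179/2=16179089.50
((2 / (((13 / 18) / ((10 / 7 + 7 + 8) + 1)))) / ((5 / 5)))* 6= 26352 / 91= 289.58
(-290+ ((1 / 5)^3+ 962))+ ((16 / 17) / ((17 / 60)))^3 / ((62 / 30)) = 64513857940639 / 93533079875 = 689.74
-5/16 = -0.31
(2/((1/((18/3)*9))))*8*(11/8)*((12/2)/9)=792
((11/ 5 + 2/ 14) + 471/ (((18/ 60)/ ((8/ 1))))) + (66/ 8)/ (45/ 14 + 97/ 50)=144234071/ 11480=12563.94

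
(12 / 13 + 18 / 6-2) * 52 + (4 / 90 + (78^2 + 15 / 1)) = 278957 / 45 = 6199.04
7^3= 343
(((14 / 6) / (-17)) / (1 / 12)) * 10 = -280 / 17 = -16.47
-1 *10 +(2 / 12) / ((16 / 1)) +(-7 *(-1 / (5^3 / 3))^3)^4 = -13955286704003810760073334639 / 1396983861923217773437500000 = -9.99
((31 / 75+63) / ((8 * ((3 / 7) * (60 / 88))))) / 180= 91553 / 607500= 0.15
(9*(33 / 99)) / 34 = 3 / 34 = 0.09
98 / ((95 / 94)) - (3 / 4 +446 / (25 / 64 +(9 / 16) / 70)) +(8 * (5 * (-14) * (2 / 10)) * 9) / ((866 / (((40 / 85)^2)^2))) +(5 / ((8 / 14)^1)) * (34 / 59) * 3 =-38392263275965103 / 38108078227820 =-1007.46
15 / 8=1.88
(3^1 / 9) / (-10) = -1 / 30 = -0.03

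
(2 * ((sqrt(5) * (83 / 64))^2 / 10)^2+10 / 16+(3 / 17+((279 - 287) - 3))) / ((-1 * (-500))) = -5010708191 / 285212672000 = -0.02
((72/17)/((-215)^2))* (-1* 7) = -504/785825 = -0.00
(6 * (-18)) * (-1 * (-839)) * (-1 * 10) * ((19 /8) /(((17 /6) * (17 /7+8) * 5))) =18077094 /1241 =14566.55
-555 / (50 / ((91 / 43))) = -10101 / 430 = -23.49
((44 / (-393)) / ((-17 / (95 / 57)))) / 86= 110 / 861849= 0.00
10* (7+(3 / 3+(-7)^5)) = -167990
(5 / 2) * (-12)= -30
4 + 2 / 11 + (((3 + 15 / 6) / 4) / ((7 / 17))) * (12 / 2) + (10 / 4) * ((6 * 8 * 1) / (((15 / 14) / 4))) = 145443 / 308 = 472.22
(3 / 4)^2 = 9 / 16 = 0.56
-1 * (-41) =41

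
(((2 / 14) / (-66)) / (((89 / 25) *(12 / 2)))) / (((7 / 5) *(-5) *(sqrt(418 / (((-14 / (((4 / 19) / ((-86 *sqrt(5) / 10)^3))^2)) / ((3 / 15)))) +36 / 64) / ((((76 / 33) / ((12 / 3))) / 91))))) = 37765825 *sqrt(1006367309400649) / 9810282040807220873901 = 0.00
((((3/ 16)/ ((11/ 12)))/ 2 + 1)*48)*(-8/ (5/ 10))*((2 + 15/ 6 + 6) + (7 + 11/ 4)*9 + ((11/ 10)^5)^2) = -293455290558891/ 3437500000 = -85368.81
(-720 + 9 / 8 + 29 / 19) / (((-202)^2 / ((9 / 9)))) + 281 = 1742711411 / 6202208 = 280.98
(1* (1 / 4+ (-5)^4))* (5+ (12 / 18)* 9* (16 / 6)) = 52521 / 4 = 13130.25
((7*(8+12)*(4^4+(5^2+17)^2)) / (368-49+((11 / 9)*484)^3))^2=0.00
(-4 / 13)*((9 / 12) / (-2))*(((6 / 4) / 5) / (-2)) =-0.02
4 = 4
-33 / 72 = -11 / 24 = -0.46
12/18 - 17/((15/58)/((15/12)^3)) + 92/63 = -254537/2016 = -126.26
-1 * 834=-834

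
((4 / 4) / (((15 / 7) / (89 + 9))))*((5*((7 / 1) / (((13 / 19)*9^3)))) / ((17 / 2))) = 182476 / 483327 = 0.38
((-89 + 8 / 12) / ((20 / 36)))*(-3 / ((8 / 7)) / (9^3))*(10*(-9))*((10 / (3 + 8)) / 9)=-9275 / 1782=-5.20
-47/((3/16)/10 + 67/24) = -22560/1349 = -16.72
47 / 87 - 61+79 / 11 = -50987 / 957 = -53.28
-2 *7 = -14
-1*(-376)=376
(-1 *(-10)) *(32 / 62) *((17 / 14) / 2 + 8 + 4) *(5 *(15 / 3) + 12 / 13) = 4758440 / 2821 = 1686.79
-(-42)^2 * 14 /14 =-1764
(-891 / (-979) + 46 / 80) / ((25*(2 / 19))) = 100453 / 178000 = 0.56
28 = 28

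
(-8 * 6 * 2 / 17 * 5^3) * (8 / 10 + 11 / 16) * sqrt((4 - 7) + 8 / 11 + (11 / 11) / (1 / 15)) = -3745.91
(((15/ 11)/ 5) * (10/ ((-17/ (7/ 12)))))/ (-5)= 7/ 374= 0.02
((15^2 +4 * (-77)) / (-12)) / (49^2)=83 / 28812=0.00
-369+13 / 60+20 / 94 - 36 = -1140889 / 2820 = -404.57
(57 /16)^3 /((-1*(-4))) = 185193 /16384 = 11.30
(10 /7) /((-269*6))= -5 /5649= -0.00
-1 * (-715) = 715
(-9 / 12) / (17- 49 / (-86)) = -129 / 3022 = -0.04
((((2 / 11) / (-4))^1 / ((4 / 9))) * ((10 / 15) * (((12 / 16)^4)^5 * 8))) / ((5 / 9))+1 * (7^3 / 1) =10371049285818293 / 30236569763840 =343.00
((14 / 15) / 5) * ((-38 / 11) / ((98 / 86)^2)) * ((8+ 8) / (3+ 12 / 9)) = -2248384 / 1226225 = -1.83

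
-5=-5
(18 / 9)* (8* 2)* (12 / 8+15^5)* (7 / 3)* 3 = 170100336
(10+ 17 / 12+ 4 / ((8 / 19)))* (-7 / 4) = -1757 / 48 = -36.60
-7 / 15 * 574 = -4018 / 15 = -267.87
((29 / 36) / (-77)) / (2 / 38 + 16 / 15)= -95 / 10164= -0.01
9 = 9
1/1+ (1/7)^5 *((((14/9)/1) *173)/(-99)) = 2138945/2139291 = 1.00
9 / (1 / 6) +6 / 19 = 1032 / 19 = 54.32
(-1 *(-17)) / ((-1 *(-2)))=17 / 2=8.50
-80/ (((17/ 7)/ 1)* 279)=-560/ 4743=-0.12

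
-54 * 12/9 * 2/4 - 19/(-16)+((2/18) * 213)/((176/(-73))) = -5891/132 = -44.63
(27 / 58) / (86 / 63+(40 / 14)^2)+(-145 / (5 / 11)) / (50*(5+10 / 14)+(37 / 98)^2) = -5900642573 / 5529672324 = -1.07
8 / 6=4 / 3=1.33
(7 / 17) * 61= 427 / 17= 25.12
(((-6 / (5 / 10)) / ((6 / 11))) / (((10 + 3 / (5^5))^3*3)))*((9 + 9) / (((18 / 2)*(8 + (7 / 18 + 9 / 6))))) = -4028320312500 / 2716846754783653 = -0.00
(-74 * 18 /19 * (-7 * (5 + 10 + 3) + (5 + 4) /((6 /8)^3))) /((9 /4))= 185888 /57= 3261.19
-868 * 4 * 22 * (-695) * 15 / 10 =79630320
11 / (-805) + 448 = 360629 / 805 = 447.99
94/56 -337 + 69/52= -60787/182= -333.99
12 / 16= 3 / 4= 0.75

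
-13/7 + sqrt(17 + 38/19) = -13/7 + sqrt(19) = 2.50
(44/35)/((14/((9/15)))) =66/1225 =0.05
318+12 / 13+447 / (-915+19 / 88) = 333245778 / 1046513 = 318.43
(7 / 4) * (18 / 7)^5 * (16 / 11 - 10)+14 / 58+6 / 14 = -1287227464 / 765919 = -1680.63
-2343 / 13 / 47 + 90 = 52647 / 611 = 86.17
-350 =-350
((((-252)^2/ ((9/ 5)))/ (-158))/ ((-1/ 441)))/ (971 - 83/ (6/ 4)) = 107.54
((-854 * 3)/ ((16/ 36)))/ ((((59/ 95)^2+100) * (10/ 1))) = -20809845/ 3623924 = -5.74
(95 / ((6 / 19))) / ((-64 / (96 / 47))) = -1805 / 188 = -9.60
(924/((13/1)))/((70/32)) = 2112/65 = 32.49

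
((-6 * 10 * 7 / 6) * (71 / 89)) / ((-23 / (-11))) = -54670 / 2047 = -26.71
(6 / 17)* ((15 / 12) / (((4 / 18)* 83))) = 135 / 5644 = 0.02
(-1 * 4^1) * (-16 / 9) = 64 / 9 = 7.11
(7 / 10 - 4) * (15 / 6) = -33 / 4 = -8.25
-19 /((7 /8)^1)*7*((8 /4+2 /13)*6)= -25536 /13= -1964.31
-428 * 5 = -2140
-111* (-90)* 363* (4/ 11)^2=479520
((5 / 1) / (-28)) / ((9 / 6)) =-5 / 42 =-0.12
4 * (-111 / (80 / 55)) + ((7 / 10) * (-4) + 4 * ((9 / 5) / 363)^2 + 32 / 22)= -448886261 / 1464100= -306.60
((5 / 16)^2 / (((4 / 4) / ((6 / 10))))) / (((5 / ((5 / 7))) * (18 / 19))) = 95 / 10752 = 0.01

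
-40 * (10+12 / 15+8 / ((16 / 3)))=-492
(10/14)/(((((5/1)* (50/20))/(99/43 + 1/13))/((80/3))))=6080/1677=3.63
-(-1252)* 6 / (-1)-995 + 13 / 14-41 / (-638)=-18993914 / 2233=-8506.01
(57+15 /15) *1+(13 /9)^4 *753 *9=7182905 /243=29559.28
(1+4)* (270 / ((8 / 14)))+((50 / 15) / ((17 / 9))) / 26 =1044255 / 442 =2362.57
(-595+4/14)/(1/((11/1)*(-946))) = 43320178/7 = 6188596.86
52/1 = 52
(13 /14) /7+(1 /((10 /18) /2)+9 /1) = 6239 /490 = 12.73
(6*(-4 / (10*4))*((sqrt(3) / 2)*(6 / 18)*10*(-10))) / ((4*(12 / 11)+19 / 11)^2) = 1210*sqrt(3) / 4489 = 0.47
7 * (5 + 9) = 98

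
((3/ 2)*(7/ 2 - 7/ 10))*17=357/ 5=71.40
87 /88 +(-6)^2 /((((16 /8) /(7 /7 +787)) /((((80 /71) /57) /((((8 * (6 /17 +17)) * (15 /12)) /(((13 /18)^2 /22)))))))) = 971019079 /945541080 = 1.03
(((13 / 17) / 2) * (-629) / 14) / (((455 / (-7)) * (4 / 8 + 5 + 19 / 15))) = 111 / 2842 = 0.04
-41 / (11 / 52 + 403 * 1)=-2132 / 20967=-0.10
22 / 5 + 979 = 983.40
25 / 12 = 2.08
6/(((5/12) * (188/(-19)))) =-342/235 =-1.46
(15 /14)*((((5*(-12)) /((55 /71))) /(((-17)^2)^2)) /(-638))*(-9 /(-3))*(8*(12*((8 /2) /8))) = 460080 /2051526323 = 0.00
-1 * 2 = -2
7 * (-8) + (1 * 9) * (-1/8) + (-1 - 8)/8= -233/4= -58.25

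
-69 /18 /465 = -23 /2790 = -0.01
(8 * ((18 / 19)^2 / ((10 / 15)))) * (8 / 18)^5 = 16384 / 87723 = 0.19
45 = 45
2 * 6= 12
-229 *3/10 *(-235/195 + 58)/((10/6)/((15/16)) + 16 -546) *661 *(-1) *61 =-36814000383/123604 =-297838.26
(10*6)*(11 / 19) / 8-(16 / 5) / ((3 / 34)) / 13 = 11503 / 7410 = 1.55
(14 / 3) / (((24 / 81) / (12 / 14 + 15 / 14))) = 243 / 8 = 30.38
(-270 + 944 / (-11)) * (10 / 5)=-711.64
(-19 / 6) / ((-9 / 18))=19 / 3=6.33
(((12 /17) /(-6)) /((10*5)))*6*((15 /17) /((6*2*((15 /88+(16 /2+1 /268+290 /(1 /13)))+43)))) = -2948 /10851778045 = -0.00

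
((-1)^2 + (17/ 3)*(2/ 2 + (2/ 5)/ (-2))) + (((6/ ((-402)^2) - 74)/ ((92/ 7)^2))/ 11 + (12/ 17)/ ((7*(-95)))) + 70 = 2140170250324349/ 28349131752480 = 75.49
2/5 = 0.40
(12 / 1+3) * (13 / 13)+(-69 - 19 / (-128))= -6893 / 128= -53.85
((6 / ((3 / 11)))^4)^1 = 234256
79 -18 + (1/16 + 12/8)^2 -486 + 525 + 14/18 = 237817/2304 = 103.22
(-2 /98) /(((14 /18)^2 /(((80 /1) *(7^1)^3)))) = -6480 /7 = -925.71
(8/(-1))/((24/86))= -86/3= -28.67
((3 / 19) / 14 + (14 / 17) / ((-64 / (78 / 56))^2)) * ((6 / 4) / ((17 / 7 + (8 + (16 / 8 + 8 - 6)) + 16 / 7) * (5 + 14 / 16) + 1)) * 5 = 2593449 / 2939723776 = 0.00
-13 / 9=-1.44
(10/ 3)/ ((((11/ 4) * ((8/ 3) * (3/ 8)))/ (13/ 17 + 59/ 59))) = 400/ 187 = 2.14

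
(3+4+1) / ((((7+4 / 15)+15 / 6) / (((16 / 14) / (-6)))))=-320 / 2051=-0.16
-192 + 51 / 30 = -1903 / 10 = -190.30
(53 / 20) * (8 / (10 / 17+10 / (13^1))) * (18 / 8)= 35139 / 1000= 35.14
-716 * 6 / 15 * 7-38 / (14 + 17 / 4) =-732512 / 365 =-2006.88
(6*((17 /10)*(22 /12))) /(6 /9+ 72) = 0.26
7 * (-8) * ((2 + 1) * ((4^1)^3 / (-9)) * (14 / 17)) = 50176 / 51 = 983.84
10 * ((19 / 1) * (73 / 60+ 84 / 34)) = 71459 / 102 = 700.58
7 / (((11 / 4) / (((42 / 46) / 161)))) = 84 / 5819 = 0.01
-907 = -907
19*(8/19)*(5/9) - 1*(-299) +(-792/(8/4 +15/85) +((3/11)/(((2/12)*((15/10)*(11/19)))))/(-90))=-12182263/201465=-60.47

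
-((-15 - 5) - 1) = 21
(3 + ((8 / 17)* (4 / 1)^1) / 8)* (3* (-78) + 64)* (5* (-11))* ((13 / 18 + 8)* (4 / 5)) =1899700 / 9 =211077.78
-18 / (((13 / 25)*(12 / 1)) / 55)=-4125 / 26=-158.65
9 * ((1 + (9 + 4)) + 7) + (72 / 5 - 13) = 952 / 5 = 190.40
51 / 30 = 17 / 10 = 1.70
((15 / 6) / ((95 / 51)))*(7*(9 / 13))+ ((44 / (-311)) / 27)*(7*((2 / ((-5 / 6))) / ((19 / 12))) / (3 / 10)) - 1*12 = -7343029 / 1382706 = -5.31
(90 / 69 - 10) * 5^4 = -125000 / 23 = -5434.78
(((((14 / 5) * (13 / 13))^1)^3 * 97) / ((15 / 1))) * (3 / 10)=133084 / 3125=42.59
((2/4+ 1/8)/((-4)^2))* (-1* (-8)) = 5/16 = 0.31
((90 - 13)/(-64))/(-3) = 77/192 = 0.40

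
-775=-775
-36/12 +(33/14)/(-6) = -3.39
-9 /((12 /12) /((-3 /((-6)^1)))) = -4.50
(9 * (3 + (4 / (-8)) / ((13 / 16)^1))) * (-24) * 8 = -53568 / 13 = -4120.62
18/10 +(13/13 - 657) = -3271/5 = -654.20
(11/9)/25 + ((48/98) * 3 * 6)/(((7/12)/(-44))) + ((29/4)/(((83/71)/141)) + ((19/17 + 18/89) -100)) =4296101048593/38766237300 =110.82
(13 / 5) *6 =78 / 5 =15.60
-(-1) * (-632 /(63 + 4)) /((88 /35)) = -2765 /737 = -3.75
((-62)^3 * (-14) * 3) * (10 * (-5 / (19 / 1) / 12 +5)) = 9467579800 / 19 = 498293673.68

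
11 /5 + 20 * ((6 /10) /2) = 41 /5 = 8.20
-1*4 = -4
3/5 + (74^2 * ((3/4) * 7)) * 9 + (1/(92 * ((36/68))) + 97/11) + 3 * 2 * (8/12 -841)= 11553882299/45540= 253708.44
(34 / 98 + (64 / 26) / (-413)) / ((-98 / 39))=-38445 / 283318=-0.14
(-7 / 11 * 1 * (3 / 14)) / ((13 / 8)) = -12 / 143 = -0.08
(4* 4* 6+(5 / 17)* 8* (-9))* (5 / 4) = 1590 / 17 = 93.53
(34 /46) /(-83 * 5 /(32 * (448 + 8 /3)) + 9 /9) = 735488 /966437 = 0.76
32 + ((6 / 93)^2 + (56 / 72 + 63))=828418 / 8649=95.78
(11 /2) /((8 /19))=209 /16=13.06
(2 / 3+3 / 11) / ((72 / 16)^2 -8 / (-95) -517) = -11780 / 6228189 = -0.00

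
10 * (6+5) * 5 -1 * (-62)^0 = 549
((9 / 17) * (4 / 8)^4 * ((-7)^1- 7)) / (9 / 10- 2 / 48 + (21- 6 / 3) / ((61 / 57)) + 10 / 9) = -172935 / 7363193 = -0.02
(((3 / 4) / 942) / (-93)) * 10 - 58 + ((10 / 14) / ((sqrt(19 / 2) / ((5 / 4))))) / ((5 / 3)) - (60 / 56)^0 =-3445841 / 58404 + 15 * sqrt(38) / 532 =-58.83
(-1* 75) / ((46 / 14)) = -525 / 23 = -22.83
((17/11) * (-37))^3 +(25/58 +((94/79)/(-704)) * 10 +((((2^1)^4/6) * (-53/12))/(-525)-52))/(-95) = -4094691298345250341/21900223422000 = -186970.30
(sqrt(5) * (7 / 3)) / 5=7 * sqrt(5) / 15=1.04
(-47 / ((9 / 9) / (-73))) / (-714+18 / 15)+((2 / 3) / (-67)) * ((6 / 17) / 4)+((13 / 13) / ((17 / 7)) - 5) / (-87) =-560541673 / 117722484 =-4.76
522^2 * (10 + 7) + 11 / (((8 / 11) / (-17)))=37055767 / 8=4631970.88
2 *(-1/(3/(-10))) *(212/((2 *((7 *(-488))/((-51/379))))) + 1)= 3250175/485499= 6.69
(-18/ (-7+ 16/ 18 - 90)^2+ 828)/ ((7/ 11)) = 6814817262/ 5237575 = 1301.14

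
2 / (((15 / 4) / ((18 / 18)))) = 8 / 15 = 0.53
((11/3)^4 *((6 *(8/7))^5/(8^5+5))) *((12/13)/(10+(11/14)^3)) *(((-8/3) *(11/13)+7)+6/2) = 445091017654272/7808254131223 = 57.00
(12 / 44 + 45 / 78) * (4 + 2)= 729 / 143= 5.10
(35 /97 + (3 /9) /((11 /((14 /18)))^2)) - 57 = -161535329 /2852091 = -56.64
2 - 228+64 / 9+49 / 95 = -186709 / 855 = -218.37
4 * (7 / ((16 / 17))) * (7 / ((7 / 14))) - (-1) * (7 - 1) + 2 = 849 / 2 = 424.50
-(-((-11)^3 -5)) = -1336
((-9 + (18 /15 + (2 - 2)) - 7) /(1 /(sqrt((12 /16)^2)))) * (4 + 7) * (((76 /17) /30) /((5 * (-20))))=7733 /42500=0.18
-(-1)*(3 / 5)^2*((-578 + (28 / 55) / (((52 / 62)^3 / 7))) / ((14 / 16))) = -4976118036 / 21146125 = -235.32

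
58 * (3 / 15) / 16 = 29 / 40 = 0.72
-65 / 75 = -13 / 15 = -0.87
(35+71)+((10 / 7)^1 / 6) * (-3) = 737 / 7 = 105.29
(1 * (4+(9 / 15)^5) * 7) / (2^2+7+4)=89201 / 46875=1.90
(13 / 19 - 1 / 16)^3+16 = 456262693 / 28094464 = 16.24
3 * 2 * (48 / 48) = 6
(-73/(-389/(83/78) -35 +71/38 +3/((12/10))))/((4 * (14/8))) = 0.03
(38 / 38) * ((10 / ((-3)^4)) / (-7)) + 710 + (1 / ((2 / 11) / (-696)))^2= 8308984688 / 567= 14654293.98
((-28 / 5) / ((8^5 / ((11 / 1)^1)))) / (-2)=77 / 81920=0.00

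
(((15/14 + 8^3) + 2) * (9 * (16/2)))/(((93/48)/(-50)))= -207676800/217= -957035.94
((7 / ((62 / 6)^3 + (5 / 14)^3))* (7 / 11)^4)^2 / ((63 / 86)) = 2116576862608828032 / 1432569558387278664876721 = 0.00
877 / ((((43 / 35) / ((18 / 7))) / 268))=21153240 / 43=491935.81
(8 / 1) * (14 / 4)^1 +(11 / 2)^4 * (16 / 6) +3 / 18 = 2468.33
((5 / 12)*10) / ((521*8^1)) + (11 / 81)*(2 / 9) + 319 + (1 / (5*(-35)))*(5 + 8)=339199555253 / 1063465200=318.96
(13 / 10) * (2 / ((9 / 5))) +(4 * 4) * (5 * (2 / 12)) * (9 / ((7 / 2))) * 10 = 21691 / 63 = 344.30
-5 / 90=-1 / 18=-0.06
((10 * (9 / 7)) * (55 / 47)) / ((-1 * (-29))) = 4950 / 9541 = 0.52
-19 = -19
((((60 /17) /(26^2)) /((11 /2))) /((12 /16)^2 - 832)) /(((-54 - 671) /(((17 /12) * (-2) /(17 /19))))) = -304 /60960132805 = -0.00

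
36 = 36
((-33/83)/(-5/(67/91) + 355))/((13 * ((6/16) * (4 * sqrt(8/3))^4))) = -0.00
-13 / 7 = -1.86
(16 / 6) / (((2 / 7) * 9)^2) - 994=-241444 / 243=-993.60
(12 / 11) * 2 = 24 / 11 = 2.18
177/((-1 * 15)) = -59/5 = -11.80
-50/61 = -0.82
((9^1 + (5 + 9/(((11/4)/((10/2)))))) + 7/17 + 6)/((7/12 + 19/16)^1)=330096/15895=20.77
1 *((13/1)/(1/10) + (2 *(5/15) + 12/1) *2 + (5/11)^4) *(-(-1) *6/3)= 13649162/43923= 310.75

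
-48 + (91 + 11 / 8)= 355 / 8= 44.38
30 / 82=15 / 41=0.37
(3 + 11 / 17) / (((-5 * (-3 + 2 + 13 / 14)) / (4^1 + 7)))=9548 / 85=112.33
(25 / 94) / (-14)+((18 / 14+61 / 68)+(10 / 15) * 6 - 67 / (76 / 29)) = -8247175 / 425068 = -19.40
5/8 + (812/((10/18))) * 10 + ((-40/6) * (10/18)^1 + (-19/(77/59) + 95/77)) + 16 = 243086603/16632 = 14615.60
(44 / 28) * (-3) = -33 / 7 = -4.71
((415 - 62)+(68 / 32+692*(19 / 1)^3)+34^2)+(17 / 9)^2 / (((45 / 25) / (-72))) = 3076572073 / 648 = 4747796.41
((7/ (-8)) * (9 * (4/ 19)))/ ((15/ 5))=-21/ 38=-0.55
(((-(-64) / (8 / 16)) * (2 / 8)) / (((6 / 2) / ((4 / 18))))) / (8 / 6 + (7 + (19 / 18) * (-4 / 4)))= 128 / 393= 0.33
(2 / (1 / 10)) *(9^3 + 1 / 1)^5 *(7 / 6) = 14511501151000000 / 3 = 4837167050333333.33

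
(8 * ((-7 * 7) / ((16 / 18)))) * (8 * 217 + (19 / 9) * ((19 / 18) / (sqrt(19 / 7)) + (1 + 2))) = -768369 - 931 * sqrt(133) / 18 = -768965.49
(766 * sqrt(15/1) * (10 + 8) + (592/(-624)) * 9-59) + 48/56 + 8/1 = 53342.01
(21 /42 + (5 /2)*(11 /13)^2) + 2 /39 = 1187 /507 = 2.34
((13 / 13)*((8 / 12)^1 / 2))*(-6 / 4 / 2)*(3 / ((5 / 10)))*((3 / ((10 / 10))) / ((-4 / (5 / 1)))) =45 / 8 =5.62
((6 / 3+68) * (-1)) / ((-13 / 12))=840 / 13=64.62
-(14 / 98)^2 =-1 / 49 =-0.02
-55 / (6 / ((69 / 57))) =-1265 / 114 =-11.10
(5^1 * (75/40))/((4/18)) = 675/16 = 42.19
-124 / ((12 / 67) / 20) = -41540 / 3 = -13846.67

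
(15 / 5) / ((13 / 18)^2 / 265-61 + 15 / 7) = -1803060 / 35373137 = -0.05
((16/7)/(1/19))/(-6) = -152/21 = -7.24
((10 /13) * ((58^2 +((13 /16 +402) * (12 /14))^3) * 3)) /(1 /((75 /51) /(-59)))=-159459489542625 /67348736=-2367668.63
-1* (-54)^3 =157464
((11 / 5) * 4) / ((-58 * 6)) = -11 / 435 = -0.03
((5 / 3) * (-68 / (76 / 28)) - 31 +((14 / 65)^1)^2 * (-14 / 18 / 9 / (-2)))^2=223781970620992081 / 42279580175625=5292.91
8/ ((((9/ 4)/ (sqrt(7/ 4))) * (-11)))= -16 * sqrt(7)/ 99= -0.43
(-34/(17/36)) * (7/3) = -168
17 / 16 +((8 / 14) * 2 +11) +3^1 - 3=1479 / 112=13.21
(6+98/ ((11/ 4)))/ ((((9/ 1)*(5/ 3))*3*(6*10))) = 0.02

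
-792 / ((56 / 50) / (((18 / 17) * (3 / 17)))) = -267300 / 2023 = -132.13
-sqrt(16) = -4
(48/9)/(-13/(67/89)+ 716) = 1072/140445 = 0.01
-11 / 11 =-1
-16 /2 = -8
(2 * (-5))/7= -10/7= -1.43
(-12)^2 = 144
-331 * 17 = -5627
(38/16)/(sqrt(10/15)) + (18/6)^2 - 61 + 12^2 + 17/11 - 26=19*sqrt(6)/16 + 743/11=70.45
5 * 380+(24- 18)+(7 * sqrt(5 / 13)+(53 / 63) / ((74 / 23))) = 7 * sqrt(65) / 13+8886991 / 4662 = 1910.60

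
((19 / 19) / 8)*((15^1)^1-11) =0.50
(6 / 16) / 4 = 3 / 32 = 0.09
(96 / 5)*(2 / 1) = 192 / 5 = 38.40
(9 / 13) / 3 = 3 / 13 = 0.23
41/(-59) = -41/59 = -0.69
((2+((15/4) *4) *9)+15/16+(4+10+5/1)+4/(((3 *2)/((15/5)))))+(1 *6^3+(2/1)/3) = 18029/48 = 375.60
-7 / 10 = -0.70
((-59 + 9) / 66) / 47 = -25 / 1551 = -0.02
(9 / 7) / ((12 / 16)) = 12 / 7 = 1.71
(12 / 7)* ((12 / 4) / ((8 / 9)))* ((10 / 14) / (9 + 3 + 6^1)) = 45 / 196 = 0.23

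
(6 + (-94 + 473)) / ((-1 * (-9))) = 385 / 9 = 42.78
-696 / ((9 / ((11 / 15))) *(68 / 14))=-8932 / 765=-11.68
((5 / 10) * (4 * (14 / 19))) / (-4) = -0.37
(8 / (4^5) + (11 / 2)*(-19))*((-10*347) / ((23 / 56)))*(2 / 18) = 162439375 / 1656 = 98091.41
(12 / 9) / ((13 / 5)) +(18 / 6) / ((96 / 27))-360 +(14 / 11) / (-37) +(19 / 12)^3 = -3243045889 / 9142848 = -354.71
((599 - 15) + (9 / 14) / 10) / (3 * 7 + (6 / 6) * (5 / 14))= 81769 / 2990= 27.35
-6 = -6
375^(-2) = 1/140625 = 0.00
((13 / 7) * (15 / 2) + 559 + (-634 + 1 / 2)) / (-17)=3.56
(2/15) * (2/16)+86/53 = 1.64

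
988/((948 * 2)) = 247/474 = 0.52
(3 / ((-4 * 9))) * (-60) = 5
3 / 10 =0.30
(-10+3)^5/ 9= -16807/ 9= -1867.44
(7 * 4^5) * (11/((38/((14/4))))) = 137984/19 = 7262.32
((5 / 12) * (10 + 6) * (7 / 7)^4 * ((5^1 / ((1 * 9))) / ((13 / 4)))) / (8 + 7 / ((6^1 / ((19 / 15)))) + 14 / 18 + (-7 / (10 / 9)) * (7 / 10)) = 40000 / 205179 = 0.19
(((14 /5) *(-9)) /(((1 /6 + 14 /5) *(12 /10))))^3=-250047000 /704969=-354.69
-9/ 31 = -0.29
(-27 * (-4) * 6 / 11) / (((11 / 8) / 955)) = 4950720 / 121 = 40915.04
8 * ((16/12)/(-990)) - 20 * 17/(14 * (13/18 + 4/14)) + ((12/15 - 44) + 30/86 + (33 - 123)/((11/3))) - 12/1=-839357293/8109585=-103.50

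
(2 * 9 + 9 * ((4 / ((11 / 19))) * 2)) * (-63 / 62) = -49329 / 341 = -144.66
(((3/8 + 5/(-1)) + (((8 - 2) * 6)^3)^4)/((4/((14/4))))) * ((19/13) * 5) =25208188719871001862115/832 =30298303749844954161.20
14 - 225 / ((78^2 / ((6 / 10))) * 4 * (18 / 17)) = 227051 / 16224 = 13.99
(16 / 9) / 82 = 8 / 369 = 0.02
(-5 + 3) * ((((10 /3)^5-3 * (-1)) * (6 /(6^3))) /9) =-100729 /39366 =-2.56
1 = 1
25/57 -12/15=-103/285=-0.36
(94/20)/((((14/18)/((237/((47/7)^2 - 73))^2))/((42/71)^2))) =44369522001/291168160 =152.38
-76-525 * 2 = -1126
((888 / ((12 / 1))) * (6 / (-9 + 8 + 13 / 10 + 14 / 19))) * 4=337440 / 197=1712.89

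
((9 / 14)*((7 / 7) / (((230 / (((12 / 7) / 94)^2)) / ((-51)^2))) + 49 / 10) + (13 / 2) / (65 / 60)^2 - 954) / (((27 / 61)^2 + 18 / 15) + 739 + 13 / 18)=-143438933487328641 / 112455484549549778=-1.28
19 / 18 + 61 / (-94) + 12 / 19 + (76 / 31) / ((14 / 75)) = 24716098 / 1744029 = 14.17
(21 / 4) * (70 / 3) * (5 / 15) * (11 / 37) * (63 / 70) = 1617 / 148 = 10.93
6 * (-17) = -102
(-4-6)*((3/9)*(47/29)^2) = -22090/2523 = -8.76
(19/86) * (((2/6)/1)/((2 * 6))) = 19/3096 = 0.01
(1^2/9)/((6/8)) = 4/27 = 0.15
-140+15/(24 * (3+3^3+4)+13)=-116045/829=-139.98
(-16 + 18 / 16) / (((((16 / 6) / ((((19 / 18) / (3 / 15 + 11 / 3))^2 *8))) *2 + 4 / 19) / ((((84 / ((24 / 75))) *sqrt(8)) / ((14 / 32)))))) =-80548125 *sqrt(2) / 41318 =-2756.96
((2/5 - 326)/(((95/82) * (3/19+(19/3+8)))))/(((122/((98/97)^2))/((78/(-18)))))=595258664/846574775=0.70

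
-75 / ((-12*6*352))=25 / 8448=0.00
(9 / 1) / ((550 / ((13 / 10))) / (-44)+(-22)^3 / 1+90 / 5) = -0.00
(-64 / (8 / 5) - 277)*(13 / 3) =-4121 / 3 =-1373.67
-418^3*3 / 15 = -73034632 / 5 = -14606926.40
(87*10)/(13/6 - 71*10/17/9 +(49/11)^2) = 32212620/643109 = 50.09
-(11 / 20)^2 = -121 / 400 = -0.30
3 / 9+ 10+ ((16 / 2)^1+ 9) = 82 / 3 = 27.33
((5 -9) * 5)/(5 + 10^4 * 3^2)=-4/18001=-0.00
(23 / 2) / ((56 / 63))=207 / 16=12.94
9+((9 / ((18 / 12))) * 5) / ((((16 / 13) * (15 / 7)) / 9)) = 111.38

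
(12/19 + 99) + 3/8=15201/152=100.01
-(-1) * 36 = 36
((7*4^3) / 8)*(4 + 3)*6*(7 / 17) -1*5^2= 943.47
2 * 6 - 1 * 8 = 4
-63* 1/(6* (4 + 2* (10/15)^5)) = -729/296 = -2.46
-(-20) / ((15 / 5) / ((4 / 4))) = 20 / 3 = 6.67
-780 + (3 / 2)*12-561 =-1323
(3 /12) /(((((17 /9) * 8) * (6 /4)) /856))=321 /34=9.44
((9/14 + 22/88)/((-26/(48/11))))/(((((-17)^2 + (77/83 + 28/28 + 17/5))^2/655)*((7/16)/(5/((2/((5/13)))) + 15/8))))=-2495863171875/339761352869939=-0.01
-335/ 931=-0.36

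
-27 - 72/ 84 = -195/ 7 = -27.86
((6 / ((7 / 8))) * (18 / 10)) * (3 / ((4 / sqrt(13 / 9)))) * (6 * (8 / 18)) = 29.67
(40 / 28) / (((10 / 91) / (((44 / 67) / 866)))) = 286 / 29011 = 0.01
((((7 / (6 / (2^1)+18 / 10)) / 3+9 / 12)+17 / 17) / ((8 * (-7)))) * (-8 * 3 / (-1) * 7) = -161 / 24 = -6.71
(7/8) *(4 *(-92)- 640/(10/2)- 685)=-8267/8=-1033.38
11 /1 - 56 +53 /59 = -2602 /59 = -44.10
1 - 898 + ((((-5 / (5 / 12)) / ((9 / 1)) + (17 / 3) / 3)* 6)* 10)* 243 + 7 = 7210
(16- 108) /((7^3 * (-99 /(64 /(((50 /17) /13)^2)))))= 71893952 /21223125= 3.39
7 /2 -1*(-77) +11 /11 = 163 /2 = 81.50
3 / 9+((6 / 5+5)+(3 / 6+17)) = 721 / 30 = 24.03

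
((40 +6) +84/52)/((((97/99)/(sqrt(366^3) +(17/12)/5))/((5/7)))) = 347259/35308 +112144230* sqrt(366)/8827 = 243064.72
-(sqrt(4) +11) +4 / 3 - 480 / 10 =-179 / 3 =-59.67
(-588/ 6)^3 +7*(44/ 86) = -40471102/ 43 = -941188.42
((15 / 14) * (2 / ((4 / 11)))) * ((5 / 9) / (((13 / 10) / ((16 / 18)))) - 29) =-1657535 / 9828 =-168.65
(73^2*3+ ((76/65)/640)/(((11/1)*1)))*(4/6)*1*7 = 74606.00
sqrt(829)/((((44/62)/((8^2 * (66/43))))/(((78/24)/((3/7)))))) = 45136 * sqrt(829)/43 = 30222.60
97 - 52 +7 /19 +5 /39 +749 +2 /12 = 1177691 /1482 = 794.66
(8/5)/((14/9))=36/35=1.03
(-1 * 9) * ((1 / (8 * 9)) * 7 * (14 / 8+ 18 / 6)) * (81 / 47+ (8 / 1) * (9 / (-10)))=171171 / 7520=22.76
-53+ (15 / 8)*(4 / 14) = -1469 / 28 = -52.46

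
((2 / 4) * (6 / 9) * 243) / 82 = 81 / 82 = 0.99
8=8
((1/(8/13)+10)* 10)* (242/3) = 18755/2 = 9377.50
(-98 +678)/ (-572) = -145/ 143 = -1.01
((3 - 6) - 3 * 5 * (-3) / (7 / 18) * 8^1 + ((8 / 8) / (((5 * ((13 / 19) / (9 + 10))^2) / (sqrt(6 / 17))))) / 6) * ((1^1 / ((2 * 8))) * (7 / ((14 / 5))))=130321 * sqrt(102) / 551616 + 32295 / 224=146.56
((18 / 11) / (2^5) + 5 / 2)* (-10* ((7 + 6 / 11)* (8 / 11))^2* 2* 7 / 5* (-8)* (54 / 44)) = 21119.72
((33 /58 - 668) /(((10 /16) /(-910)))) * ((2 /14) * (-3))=-12077832 /29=-416476.97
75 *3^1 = 225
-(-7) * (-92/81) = -644/81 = -7.95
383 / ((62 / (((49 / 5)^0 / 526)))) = 383 / 32612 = 0.01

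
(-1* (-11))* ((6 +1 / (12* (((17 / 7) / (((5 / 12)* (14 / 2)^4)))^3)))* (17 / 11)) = 593445799998683 / 5992704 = 99028051.44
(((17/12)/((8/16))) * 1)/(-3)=-17/18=-0.94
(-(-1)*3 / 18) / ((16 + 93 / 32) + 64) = 16 / 7959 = 0.00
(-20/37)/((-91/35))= 100/481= 0.21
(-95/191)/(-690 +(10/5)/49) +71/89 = 458884583/574702192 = 0.80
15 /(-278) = -15 /278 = -0.05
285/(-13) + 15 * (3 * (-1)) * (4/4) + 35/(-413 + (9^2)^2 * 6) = -33888655/506389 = -66.92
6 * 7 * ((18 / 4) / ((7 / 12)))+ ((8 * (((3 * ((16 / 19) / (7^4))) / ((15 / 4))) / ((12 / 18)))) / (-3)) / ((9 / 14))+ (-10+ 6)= 93844288 / 293265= 320.00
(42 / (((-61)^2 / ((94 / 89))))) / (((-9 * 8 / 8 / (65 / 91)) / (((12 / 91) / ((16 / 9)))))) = -2115 / 30136379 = -0.00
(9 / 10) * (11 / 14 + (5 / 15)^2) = 0.81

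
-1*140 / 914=-70 / 457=-0.15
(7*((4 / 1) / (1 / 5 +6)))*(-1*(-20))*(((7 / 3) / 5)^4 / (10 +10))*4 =268912 / 313875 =0.86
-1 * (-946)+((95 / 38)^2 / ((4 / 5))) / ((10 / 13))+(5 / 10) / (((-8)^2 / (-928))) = 30365 / 32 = 948.91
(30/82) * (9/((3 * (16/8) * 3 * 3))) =5/82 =0.06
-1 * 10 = -10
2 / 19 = 0.11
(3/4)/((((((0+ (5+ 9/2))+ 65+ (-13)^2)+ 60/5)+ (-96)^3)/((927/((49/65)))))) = -180765/173358178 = -0.00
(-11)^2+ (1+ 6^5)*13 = 101222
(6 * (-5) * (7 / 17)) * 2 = -420 / 17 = -24.71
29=29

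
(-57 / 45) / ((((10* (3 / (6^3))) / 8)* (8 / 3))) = -684 / 25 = -27.36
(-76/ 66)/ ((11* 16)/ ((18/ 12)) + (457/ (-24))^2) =-7296/ 3040763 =-0.00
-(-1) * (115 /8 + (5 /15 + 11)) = 25.71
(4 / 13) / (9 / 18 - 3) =-8 / 65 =-0.12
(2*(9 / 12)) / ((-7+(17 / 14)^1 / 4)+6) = -28 / 13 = -2.15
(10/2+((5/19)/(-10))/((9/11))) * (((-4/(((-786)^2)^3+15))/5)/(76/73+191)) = -248054/2826301094577714766801995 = -0.00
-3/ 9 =-1/ 3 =-0.33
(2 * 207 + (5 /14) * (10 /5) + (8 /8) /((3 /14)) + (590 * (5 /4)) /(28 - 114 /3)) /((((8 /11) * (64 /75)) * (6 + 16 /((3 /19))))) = 23952225 /4616192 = 5.19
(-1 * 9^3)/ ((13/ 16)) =-11664/ 13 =-897.23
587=587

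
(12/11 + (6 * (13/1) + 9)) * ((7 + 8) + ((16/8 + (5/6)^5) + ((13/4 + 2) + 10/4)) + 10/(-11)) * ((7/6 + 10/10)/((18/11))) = 2827.65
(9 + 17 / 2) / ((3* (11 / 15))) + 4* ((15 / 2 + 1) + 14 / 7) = 1099 / 22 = 49.95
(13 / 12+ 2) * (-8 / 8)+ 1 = -25 / 12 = -2.08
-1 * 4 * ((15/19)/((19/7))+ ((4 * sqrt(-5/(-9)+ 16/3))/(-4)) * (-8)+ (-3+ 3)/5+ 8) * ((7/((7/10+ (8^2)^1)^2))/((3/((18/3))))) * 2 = -89600 * sqrt(53)/1255827 - 33521600/151117849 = -0.74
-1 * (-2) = 2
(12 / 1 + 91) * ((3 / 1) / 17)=18.18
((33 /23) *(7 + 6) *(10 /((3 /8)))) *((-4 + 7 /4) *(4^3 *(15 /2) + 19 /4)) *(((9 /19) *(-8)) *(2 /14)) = 128339640 /437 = 293683.39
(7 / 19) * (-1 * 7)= -49 / 19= -2.58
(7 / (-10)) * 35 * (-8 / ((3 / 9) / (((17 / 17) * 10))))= 5880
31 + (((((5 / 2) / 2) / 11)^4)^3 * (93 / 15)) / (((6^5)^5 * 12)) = 556873199626480859512768047690871037545667 / 17963651600854221274605420893253855608832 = 31.00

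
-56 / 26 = -28 / 13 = -2.15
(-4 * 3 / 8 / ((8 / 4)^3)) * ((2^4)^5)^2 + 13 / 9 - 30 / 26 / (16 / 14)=-192964290674281 / 936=-206158430207.57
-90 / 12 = -15 / 2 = -7.50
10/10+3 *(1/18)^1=1.17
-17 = -17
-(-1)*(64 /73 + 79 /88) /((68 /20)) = 56995 /109208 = 0.52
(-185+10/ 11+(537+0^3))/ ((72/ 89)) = 436.23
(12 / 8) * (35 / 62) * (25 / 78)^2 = 21875 / 251472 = 0.09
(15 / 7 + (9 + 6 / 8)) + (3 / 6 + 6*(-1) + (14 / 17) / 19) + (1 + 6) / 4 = 18509 / 2261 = 8.19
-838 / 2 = -419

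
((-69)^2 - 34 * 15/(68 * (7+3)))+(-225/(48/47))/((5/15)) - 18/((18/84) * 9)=196319/48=4089.98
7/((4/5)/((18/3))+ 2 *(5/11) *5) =1155/772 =1.50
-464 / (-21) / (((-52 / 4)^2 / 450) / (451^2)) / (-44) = -321743400 / 1183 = -271972.44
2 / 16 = 0.12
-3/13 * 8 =-24/13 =-1.85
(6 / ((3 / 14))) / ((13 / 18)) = 38.77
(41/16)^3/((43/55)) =3790655/176128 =21.52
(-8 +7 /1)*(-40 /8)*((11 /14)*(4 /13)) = 110 /91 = 1.21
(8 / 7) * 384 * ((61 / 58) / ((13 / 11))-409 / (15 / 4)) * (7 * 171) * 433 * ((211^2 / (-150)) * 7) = 2409140826166464768 / 47125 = 51122351748890.50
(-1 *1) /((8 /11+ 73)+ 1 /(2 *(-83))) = -1826 /134615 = -0.01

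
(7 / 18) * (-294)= -343 / 3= -114.33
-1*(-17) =17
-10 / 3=-3.33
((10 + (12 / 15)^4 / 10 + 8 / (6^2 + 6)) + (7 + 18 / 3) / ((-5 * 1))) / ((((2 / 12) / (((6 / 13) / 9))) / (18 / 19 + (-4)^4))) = 9779876264 / 16209375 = 603.35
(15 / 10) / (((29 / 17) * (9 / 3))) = 17 / 58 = 0.29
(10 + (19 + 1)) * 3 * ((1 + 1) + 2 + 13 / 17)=7290 / 17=428.82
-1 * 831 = -831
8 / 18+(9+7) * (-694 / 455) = -98116 / 4095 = -23.96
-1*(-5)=5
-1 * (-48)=48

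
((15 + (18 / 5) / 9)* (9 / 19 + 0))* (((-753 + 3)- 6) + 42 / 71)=-37168362 / 6745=-5510.51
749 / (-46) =-749 / 46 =-16.28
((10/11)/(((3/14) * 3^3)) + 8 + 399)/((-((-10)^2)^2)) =-362777/8910000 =-0.04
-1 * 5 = -5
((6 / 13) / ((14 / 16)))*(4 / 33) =64 / 1001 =0.06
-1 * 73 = -73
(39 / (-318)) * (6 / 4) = -39 / 212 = -0.18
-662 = -662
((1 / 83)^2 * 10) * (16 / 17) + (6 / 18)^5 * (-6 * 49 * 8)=-91803632 / 9486153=-9.68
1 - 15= -14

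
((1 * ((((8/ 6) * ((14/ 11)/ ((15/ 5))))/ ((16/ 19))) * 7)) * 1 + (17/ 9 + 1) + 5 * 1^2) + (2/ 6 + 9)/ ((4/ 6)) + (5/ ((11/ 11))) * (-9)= -405/ 22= -18.41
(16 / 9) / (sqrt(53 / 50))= 80*sqrt(106) / 477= 1.73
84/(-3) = -28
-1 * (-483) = 483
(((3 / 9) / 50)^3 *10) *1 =1 / 337500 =0.00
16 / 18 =0.89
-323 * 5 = -1615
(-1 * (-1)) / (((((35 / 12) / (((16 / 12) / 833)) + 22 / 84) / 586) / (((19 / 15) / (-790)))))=-623504 / 1209377425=-0.00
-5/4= -1.25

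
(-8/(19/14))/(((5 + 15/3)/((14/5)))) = -784/475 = -1.65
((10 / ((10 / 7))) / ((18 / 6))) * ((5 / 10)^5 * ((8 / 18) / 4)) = 7 / 864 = 0.01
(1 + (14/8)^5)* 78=695409/512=1358.22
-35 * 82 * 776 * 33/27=-24498320/9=-2722035.56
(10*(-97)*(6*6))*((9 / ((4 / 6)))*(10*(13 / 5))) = -12256920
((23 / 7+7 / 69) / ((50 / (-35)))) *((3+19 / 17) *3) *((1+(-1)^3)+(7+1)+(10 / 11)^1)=-1122296 / 4301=-260.94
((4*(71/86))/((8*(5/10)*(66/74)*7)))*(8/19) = 10508/188727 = 0.06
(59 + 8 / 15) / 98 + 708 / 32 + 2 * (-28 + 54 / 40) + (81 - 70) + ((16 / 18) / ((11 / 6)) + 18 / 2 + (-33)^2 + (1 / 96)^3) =2572531128967 / 2384363520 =1078.92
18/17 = 1.06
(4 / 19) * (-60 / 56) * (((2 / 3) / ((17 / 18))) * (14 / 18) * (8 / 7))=-320 / 2261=-0.14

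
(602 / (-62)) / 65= -301 / 2015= -0.15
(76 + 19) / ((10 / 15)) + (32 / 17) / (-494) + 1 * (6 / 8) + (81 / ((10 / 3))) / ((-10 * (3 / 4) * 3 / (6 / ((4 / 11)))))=52666457 / 419900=125.43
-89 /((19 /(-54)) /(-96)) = -461376 /19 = -24282.95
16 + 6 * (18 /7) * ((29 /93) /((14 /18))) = 33700 /1519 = 22.19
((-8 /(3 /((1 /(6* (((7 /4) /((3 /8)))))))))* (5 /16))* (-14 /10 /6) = 1 /144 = 0.01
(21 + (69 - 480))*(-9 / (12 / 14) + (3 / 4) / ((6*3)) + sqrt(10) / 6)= 16315 / 4 - 65*sqrt(10)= 3873.20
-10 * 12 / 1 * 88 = -10560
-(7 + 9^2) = -88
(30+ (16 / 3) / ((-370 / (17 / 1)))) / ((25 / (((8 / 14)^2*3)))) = 264224 / 226625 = 1.17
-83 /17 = -4.88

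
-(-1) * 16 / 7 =16 / 7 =2.29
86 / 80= 1.08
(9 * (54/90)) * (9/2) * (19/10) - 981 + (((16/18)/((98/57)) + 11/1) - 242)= -17130101/14700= -1165.31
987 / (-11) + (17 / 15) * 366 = 325.07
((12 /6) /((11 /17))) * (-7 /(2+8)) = -119 /55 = -2.16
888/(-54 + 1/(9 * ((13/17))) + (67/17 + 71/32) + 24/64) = -56519424/3011809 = -18.77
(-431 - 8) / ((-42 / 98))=3073 / 3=1024.33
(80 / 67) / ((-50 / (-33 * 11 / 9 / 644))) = 242 / 161805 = 0.00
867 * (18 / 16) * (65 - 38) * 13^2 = 35605089 / 8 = 4450636.12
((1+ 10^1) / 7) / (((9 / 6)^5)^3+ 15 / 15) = 32768 / 9151975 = 0.00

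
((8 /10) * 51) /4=51 /5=10.20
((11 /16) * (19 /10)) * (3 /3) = 209 /160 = 1.31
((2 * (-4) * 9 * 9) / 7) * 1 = -648 / 7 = -92.57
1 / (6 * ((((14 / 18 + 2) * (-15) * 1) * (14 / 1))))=-1 / 3500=-0.00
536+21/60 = 10727/20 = 536.35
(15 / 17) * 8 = 120 / 17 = 7.06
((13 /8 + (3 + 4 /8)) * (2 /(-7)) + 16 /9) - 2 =-425 /252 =-1.69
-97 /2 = -48.50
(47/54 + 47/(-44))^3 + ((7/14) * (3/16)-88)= -147403336573/1676676672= -87.91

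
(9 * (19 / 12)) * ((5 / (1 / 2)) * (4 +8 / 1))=1710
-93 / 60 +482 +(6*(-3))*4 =8169 / 20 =408.45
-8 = -8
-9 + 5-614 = -618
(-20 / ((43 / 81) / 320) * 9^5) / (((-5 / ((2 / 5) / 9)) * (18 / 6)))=90699264 / 43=2109285.21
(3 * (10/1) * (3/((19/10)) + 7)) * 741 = 190710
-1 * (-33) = 33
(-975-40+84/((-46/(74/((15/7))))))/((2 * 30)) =-17.97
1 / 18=0.06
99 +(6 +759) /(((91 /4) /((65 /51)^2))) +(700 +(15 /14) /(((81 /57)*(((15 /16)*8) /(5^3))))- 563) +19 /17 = 977734 /3213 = 304.31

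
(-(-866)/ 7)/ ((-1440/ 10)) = -433/ 504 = -0.86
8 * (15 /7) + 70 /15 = 458 /21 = 21.81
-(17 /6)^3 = -22.75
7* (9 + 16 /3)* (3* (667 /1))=200767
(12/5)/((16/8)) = 6/5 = 1.20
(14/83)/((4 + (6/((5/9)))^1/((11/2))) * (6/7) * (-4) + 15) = -5390/174051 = -0.03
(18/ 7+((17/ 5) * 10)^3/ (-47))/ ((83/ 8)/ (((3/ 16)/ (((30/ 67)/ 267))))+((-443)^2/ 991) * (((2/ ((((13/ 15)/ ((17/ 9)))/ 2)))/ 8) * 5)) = -42141415521556/ 54547290428505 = -0.77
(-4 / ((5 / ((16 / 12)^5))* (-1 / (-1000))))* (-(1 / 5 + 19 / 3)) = 16056320 / 729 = 22025.13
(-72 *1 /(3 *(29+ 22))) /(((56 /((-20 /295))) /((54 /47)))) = 216 /329987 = 0.00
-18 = -18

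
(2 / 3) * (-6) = -4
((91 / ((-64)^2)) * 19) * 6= 5187 / 2048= 2.53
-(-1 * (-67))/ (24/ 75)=-1675/ 8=-209.38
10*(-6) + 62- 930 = -928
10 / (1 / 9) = 90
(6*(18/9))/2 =6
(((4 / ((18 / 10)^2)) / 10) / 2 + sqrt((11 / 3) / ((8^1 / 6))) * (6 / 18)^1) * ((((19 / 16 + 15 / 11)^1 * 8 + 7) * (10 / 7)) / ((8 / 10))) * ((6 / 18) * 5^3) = 1046875 / 8316 + 209375 * sqrt(11) / 616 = 1253.19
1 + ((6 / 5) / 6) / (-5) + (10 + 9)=499 / 25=19.96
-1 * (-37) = 37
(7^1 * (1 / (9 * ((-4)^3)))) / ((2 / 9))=-7 / 128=-0.05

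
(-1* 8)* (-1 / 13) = 0.62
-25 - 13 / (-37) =-912 / 37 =-24.65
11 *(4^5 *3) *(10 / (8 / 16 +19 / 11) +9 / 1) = 22336512 / 49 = 455847.18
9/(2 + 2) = 9/4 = 2.25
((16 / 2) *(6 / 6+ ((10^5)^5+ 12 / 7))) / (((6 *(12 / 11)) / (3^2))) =770000000000000000000000209 / 7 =110000000000000000000000000.00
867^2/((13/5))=3758445/13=289111.15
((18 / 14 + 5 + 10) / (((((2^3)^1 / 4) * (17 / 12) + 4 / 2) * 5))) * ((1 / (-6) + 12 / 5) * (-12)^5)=-1900578816 / 5075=-374498.29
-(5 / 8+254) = -2037 / 8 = -254.62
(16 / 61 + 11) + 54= 3981 / 61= 65.26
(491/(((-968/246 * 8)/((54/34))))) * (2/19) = -1630611/625328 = -2.61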